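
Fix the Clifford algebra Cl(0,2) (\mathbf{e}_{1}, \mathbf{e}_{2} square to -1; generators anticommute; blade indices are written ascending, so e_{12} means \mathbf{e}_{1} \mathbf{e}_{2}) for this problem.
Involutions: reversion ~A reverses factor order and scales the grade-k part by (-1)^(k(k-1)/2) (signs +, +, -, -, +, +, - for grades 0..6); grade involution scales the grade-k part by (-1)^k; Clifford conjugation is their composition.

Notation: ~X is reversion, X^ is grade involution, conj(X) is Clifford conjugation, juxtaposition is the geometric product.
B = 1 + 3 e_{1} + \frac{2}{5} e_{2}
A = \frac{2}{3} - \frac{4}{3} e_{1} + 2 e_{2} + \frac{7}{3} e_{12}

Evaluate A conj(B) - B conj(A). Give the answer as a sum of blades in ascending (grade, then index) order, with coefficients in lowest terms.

first term: -\frac{38}{15} - \frac{12}{5} e_{1} - \frac{79}{15} e_{2} + \frac{133}{15} e_{12}
second term: -\frac{38}{15} + \frac{12}{5} e_{1} + \frac{79}{15} e_{2} - \frac{133}{15} e_{12}
Answer: -\frac{24}{5} e_{1} - \frac{158}{15} e_{2} + \frac{266}{15} e_{12}


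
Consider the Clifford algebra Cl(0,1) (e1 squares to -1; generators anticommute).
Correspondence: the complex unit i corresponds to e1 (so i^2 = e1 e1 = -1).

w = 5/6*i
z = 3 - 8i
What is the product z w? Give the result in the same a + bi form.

In blades: z = 3 - 8*e1, w = 5/6*e1.
Distribute z over w term by term (generator squares from the signature, products reordered to ascending indices): (3)*w = 5/2*e1; (-8*e1)*w = 20/3.
Sum: 20/3 + 5/2*e1; translating back through the correspondence:
Answer: 20/3 + 5/2*i


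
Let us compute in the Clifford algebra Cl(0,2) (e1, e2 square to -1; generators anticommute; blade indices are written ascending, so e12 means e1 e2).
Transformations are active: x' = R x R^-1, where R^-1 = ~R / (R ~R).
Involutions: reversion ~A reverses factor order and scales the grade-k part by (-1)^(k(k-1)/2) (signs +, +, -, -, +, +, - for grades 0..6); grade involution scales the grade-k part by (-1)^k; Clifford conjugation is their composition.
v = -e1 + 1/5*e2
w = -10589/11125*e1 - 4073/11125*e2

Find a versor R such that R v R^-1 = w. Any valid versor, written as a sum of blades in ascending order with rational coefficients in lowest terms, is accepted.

Equal squares first: v^2 = w^2 = -26/25. Then v + w = -21714/11125*e1 - 1848/11125*e2 is a versor taking v to w, provided it is invertible.
Answer: -21714/11125*e1 - 1848/11125*e2


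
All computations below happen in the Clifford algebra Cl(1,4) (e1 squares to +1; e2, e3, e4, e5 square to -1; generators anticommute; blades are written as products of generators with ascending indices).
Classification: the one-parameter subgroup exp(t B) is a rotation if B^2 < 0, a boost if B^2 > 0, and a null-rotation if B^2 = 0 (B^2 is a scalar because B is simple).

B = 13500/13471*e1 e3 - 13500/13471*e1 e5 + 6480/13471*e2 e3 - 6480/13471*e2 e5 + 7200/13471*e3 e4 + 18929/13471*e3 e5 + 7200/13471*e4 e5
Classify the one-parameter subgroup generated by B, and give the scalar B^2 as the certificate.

B^2 term by term: the squares give (13500/13471)^2*(e1 e3)^2 + (-13500/13471)^2*(e1 e5)^2 + (6480/13471)^2*(e2 e3)^2 + (-6480/13471)^2*(e2 e5)^2 + (7200/13471)^2*(e3 e4)^2 + (18929/13471)^2*(e3 e5)^2 + (7200/13471)^2*(e4 e5)^2 = 182250000/181467841*(+1) + 182250000/181467841*(+1) + 41990400/181467841*(-1) + 41990400/181467841*(-1) + 51840000/181467841*(-1) + 358307041/181467841*(-1) + 51840000/181467841*(-1) = -1 (each basis 2-blade squares to minus the product of its generators' squares); cross terms between blades sharing an index anticommute and cancel; the commuting (index-disjoint) pairs give grade-4 terms 2*c*c'*(blade product), which cancel blade by blade — e1 e2 e3 e5: 174960000/181467841 - 174960000/181467841 = 0; e1 e3 e4 e5: 194400000/181467841 - 194400000/181467841 = 0; e2 e3 e4 e5: 93312000/181467841 - 93312000/181467841 = 0 — confirming B is simple. So B^2 = -1.
Answer: rotation, certificate B^2 = -1. Note: conjugating B changes its blade decomposition but never the scalar B^2 = -1, whose sign settles the classification.


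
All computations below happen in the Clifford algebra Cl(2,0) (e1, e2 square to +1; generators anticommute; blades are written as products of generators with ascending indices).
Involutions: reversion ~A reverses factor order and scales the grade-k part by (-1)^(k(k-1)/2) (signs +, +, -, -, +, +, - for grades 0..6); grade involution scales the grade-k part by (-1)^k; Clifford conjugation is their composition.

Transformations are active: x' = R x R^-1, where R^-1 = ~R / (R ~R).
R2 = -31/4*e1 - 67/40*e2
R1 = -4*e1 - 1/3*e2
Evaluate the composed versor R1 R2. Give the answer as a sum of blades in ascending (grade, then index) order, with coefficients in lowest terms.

Distribute over the terms of R1 (each basis-blade product reordered to ascending indices, repeated generators contracted through their squares):
(-4*e1) R2 = 31 + 67/10*e1 e2
(-1/3*e2) R2 = 67/120 - 31/12*e1 e2
Summing the partial products and collecting blades:
Answer: 3787/120 + 247/60*e1 e2


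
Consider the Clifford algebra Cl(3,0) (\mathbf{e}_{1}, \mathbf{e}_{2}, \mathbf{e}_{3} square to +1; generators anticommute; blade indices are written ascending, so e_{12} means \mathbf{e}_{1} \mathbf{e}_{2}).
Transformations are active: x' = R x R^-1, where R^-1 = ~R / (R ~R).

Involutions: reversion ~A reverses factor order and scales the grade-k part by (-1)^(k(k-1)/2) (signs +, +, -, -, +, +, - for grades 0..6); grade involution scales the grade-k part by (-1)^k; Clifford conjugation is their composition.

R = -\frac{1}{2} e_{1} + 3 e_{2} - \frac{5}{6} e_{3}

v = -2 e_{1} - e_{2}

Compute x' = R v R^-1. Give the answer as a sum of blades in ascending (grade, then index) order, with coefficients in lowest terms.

~R = -\frac{1}{2} e_{1} + 3 e_{2} - \frac{5}{6} e_{3}, and R ~R = \frac{179}{18}, so R^-1 = ~R / (\frac{179}{18}).
R v = -2 + \frac{13}{2} e_{12} - \frac{5}{3} e_{13} - \frac{5}{6} e_{23}
Answer: \frac{394}{179} e_{1} - \frac{37}{179} e_{2} + \frac{60}{179} e_{3}


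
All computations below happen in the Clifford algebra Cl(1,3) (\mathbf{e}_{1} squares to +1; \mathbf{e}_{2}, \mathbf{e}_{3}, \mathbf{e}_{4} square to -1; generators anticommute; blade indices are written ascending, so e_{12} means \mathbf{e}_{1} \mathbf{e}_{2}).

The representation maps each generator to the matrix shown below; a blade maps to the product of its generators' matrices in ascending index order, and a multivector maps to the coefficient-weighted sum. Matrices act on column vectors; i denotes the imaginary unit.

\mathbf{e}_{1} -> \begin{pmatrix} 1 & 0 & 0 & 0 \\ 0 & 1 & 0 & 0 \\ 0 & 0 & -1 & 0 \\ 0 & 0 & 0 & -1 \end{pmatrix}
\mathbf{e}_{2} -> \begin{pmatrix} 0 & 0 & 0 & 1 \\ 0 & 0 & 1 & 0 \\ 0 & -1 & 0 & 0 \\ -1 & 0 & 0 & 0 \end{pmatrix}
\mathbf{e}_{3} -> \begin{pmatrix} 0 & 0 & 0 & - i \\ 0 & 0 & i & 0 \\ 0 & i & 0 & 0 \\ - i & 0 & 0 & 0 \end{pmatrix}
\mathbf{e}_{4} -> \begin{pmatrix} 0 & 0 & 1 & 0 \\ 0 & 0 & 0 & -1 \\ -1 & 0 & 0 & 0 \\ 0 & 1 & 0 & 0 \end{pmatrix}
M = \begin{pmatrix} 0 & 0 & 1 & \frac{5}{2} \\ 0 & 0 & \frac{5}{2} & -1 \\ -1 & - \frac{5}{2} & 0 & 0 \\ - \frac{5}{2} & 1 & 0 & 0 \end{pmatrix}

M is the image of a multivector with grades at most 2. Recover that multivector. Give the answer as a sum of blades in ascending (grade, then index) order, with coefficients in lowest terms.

Method: the blade images are trace-orthogonal — tr(rho(e_A) rho(e_B)^-1) = 4 if A = B and 0 otherwise — and rho(e_A)^-1 = (e_A)^2 * rho(e_A) with (e_A)^2 = +1 or -1, so the coefficient of e_A in the preimage is (e_A)^2 * tr(M rho(e_A))/4.
Nonzero projections over blades of grade <= 2: e_{2}: (e_{2})^2 = -1, tr(M rho(e_{2})) = -10, coefficient \frac{5}{2}; e_{4}: (e_{4})^2 = -1, tr(M rho(e_{4})) = -4, coefficient 1. Every other blade of grade <= 2 projects to 0.
Answer: \frac{5}{2} e_{2} + e_{4}


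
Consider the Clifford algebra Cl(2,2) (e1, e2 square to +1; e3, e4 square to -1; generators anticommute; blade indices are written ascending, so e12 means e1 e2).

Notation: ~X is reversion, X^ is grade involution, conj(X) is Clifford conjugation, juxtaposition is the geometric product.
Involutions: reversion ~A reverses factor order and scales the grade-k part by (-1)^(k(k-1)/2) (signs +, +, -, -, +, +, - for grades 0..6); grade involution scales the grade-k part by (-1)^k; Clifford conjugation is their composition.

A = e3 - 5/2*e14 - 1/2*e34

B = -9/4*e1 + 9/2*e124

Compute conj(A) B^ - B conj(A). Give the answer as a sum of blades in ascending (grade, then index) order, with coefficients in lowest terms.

first term: 45/4*e2 - 45/8*e4 + 9/4*e13 + 9/4*e123 + 9/8*e134 + 9/2*e1234
second term: -45/4*e2 - 45/8*e4 + 9/4*e13 + 9/4*e123 - 9/8*e134 + 9/2*e1234
Answer: 45/2*e2 + 9/4*e134


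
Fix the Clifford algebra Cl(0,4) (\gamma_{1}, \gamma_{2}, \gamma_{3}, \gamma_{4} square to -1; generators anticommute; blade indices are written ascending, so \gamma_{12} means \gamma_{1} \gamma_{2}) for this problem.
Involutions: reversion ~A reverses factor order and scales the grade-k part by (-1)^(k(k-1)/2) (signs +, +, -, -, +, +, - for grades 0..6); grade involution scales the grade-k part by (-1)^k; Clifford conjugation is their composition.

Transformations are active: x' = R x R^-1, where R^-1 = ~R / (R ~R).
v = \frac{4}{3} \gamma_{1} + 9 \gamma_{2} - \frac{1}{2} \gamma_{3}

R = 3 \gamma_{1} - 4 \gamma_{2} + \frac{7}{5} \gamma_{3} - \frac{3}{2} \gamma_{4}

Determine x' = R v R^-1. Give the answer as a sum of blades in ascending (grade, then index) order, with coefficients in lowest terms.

~R = 3 \gamma_{1} - 4 \gamma_{2} + \frac{7}{5} \gamma_{3} - \frac{3}{2} \gamma_{4}, and R ~R = -\frac{2921}{100}, so R^-1 = ~R / (-\frac{2921}{100}).
R v = \frac{327}{10} + \frac{97}{3} \gamma_{12} - \frac{101}{30} \gamma_{13} + 2 \gamma_{14} - \frac{53}{5} \gamma_{23} + \frac{27}{2} \gamma_{24} - \frac{3}{4} \gamma_{34}
Answer: -\frac{70544}{8763} \gamma_{1} - \frac{129}{2921} \gamma_{2} - \frac{15391}{5842} \gamma_{3} + \frac{9810}{2921} \gamma_{4}


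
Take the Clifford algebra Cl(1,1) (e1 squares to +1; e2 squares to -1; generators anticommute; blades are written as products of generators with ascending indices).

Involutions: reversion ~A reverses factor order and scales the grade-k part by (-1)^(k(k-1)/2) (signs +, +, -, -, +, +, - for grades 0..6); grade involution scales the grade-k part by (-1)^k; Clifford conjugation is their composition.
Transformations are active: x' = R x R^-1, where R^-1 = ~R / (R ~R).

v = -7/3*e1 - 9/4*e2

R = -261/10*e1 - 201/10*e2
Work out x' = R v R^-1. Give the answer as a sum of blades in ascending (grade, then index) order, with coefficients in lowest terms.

~R = -261/10*e1 - 201/10*e2, and R ~R = 1386/5, so R^-1 = ~R / (1386/5).
R v = 627/40 + 473/40*e1 e2
Answer: -1039/1680*e1 - 13/560*e2


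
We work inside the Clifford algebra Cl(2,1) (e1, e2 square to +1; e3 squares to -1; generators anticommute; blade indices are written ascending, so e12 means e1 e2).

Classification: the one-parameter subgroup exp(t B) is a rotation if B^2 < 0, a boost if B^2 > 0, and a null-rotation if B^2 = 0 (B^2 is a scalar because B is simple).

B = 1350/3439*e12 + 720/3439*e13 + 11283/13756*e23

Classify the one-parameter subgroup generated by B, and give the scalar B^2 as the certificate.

B^2 term by term: the squares give (1350/3439)^2*(e12)^2 + (720/3439)^2*(e13)^2 + (11283/13756)^2*(e23)^2 = 1822500/11826721*(-1) + 518400/11826721*(+1) + 127306089/189227536*(+1) = 9/16 (each basis 2-blade squares to minus the product of its generators' squares); cross terms between blades sharing an index anticommute and cancel. So B^2 = 9/16.
Answer: boost, certificate B^2 = 9/16. One invariant decides it: the square 9/16 survives every conjugation, and its sign is exactly the classification.


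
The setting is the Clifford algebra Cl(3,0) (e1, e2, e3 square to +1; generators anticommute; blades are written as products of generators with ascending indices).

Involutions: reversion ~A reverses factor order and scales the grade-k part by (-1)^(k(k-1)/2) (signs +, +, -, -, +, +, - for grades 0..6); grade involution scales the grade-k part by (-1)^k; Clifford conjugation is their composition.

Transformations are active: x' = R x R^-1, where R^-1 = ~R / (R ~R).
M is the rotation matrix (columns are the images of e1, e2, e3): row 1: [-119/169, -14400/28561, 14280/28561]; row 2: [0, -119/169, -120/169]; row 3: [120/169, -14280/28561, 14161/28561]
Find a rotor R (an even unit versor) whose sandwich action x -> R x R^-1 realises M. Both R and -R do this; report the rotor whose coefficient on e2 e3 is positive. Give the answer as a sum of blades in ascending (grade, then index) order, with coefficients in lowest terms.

Method: write R = a + b12*e1 e2 + b13*e1 e3 + b23*e2 e3 with a^2 + b12^2 + b13^2 + b23^2 = 1 (so R^-1 = ~R). Expanding the columns R e_j ~R gives tr M = 4a^2 - 1 and, from the antisymmetric part, M21 - M12 = -4a*b12, M13 - M31 = 4a*b13, M32 - M23 = -4a*b23.
Here tr M = -26061/28561, so a^2 = (1 + tr M)/4 = 625/28561 and a = ±25/169. Taking a = 25/169: M21 - M12 = 14400/28561, M13 - M31 = -6000/28561, M32 - M23 = 6000/28561, giving b12 = -144/169, b13 = -60/169, b23 = -60/169, i.e. R = 25/169 - 144/169*e1 e2 - 60/169*e1 e3 - 60/169*e2 e3.
Its e2 e3 coefficient is negative, so report the other preimage -R.
Answer: -25/169 + 144/169*e1 e2 + 60/169*e1 e3 + 60/169*e2 e3. Uniqueness: Spin(3) -> SO(3) maps R and -R to the same rotation of trace -26061/28561; fixing the sign of the e2 e3 coefficient removes the ambiguity.


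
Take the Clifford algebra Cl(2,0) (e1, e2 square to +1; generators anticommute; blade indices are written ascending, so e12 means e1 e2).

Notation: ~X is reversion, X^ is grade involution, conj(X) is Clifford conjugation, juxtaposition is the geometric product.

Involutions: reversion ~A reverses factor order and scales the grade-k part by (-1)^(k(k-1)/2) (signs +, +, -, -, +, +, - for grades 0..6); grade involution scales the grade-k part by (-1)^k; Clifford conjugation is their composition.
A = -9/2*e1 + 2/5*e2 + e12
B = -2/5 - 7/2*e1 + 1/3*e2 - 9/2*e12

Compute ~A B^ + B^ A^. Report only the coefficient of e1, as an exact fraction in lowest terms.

first term: -1223/60 + 59/15*e1 + 2359/100*e2 + 1/2*e12
second term: 1223/60 + 1/3*e1 + 2391/100*e2 - 3/10*e12
Answer: 64/15


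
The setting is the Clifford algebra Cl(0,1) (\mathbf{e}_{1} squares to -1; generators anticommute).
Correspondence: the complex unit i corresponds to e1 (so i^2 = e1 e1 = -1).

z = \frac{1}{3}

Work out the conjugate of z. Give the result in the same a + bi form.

In blades: z = \frac{1}{3}.
Conjugation here is Clifford conjugation: the scalar is fixed and the grade-1 and grade-2 blades all flip sign, giving \frac{1}{3}; translating back:
Answer: \frac{1}{3}


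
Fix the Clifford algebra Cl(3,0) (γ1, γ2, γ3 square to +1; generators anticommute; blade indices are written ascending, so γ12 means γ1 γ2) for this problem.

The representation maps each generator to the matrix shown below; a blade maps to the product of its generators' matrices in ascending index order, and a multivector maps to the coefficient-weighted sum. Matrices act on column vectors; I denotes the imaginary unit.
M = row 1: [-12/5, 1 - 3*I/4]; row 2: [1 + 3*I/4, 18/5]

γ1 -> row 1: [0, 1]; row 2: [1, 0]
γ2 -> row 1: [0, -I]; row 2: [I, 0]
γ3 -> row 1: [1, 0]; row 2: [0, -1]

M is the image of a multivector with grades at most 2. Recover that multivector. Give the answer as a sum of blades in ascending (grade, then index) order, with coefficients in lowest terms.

Method: 1, rho(γ1), rho(γ2), rho(γ3) form a trace-orthogonal basis of the 2x2 complex matrices (tr(X Y) = 2 if X = Y, else 0), so M = m0*1 + m1*rho(γ1) + m2*rho(γ2) + m3*rho(γ3) with m0 = tr(M)/2 = 3/5, m1 = tr(M rho(γ1))/2 = 1, m2 = tr(M rho(γ2))/2 = 3/4, m3 = tr(M rho(γ3))/2 = -3.
Multiplying table entries, the bivector images are rho(γ12) = I*rho(γ3), rho(γ13) = -I*rho(γ2), rho(γ23) = I*rho(γ1); with real blade coefficients the real parts of m0..m3 are the coefficients of 1, γ1, γ2, γ3 and the imaginary parts give the bivectors (γ23: Im m1, γ13: -Im m2, γ12: Im m3).
Answer: 3/5 + γ1 + 3/4*γ2 - 3*γ3


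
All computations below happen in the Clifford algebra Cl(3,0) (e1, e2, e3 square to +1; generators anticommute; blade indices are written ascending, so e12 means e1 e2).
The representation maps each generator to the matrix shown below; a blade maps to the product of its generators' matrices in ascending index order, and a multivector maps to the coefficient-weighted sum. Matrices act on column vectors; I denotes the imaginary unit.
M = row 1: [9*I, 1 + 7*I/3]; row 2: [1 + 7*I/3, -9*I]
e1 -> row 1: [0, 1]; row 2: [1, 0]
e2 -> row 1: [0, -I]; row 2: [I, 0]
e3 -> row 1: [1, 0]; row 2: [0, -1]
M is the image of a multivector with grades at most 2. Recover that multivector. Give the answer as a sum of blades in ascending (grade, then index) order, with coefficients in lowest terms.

Method: 1, rho(e1), rho(e2), rho(e3) form a trace-orthogonal basis of the 2x2 complex matrices (tr(X Y) = 2 if X = Y, else 0), so M = m0*1 + m1*rho(e1) + m2*rho(e2) + m3*rho(e3) with m0 = tr(M)/2 = 0, m1 = tr(M rho(e1))/2 = 1 + 7*I/3, m2 = tr(M rho(e2))/2 = 0, m3 = tr(M rho(e3))/2 = 9*I.
Multiplying table entries, the bivector images are rho(e12) = I*rho(e3), rho(e13) = -I*rho(e2), rho(e23) = I*rho(e1); with real blade coefficients the real parts of m0..m3 are the coefficients of 1, e1, e2, e3 and the imaginary parts give the bivectors (e23: Im m1, e13: -Im m2, e12: Im m3).
Answer: e1 + 9*e12 + 7/3*e23


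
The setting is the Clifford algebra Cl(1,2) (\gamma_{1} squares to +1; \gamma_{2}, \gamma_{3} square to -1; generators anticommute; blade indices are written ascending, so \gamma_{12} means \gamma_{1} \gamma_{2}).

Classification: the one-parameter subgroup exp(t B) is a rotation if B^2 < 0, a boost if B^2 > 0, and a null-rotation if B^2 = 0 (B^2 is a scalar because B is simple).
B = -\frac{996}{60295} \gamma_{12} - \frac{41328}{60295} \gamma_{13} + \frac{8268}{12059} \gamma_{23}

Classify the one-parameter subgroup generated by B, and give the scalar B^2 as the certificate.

B^2 term by term: the squares give (-\frac{996}{60295})^2*(\gamma_{12})^2 + (-\frac{41328}{60295})^2*(\gamma_{13})^2 + (\frac{8268}{12059})^2*(\gamma_{23})^2 = \frac{992016}{3635487025}*(+1) + \frac{1708003584}{3635487025}*(+1) + \frac{68359824}{145419481}*(-1) = 0 (each basis 2-blade squares to minus the product of its generators' squares); cross terms between blades sharing an index anticommute and cancel. So B^2 = 0.
Answer: null-rotation, certificate B^2 = 0. The scalar 0 is the complete invariant here: its sign names the subgroup type.


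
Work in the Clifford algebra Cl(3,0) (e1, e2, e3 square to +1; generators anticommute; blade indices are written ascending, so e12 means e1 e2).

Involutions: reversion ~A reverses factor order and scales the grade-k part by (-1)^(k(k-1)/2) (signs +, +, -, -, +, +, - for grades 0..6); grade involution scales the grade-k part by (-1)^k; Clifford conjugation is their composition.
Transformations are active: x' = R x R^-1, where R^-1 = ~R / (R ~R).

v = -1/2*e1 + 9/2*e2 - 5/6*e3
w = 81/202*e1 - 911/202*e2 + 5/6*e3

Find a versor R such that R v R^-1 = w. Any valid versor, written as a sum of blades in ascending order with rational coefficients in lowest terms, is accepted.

Equal squares first: v^2 = w^2 = 763/36. Then v + w = -10/101*e1 - 1/101*e2 is a versor taking v to w, provided it is invertible.
Answer: -10/101*e1 - 1/101*e2


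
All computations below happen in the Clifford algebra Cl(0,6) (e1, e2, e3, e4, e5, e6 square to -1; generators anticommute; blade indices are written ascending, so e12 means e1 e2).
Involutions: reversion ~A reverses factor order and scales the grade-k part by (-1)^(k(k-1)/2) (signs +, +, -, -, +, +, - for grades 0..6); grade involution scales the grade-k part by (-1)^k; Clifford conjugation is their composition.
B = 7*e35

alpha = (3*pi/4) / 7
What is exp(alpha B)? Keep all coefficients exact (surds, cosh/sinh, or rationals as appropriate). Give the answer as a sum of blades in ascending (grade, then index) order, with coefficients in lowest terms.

B^2 = (7)^2*(e35)^2 = 49*(-1) = -49 (a basis 2-blade squares to minus the product of its generators' squares).
B^2 = -49 — the series telescopes trigonometrically here: l = 7, alpha*l = 3*pi/4, so exp(alpha B) = cos(3*pi/4) + (sin(3*pi/4)/7)*B = -sqrt(2)/2 + (sqrt(2)/14)*B.
Answer: -sqrt(2)/2 + sqrt(2)/2*e35


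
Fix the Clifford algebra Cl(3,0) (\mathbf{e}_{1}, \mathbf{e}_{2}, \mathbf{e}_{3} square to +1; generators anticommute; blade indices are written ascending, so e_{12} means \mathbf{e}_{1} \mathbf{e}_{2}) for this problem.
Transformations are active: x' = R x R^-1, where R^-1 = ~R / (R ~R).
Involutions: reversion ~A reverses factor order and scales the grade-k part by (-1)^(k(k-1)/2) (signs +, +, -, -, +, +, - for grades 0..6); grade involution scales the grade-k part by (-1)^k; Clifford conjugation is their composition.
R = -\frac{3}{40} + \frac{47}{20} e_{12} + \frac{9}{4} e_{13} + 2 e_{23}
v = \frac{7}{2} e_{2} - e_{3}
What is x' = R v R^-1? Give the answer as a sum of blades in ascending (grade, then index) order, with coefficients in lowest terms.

~R = -\frac{3}{40} - \frac{47}{20} e_{12} - \frac{9}{4} e_{13} - 2 e_{23}, and R ~R = \frac{4669}{320}, so R^-1 = ~R / (\frac{4669}{320}).
R v = \frac{239}{40} e_{1} - \frac{181}{80} e_{2} - \frac{277}{40} e_{3} - \frac{409}{40} e_{123}
Answer: -\frac{2306}{805} e_{1} - \frac{15089}{46690} e_{2} - \frac{10377}{4669} e_{3}


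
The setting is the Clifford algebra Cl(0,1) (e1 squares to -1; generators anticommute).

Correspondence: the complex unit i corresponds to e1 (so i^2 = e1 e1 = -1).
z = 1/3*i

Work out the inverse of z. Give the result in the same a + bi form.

In blades: z = 1/3*e1.
With qbar = -1/3*e1 (scalar fixed, mapped units negated), z qbar = 1/9 (the sum of squared coefficients), so z^-1 = qbar / (1/9) = -3*e1; translating back:
Answer: -3i


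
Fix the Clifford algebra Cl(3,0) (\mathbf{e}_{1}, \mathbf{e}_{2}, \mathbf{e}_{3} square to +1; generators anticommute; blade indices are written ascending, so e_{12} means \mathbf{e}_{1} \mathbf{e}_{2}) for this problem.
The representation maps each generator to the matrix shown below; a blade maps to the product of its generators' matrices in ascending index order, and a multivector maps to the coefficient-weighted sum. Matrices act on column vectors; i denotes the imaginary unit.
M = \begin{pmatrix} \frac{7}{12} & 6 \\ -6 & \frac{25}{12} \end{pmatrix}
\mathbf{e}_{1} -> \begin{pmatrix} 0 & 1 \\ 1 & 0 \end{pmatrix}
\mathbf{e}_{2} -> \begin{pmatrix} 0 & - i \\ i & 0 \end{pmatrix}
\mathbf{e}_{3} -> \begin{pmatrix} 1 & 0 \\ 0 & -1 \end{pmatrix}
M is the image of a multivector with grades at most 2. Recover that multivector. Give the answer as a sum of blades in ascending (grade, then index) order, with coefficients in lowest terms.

Method: 1, rho(e_{1}), rho(e_{2}), rho(e_{3}) form a trace-orthogonal basis of the 2x2 complex matrices (tr(X Y) = 2 if X = Y, else 0), so M = m0*1 + m1*rho(e_{1}) + m2*rho(e_{2}) + m3*rho(e_{3}) with m0 = tr(M)/2 = \frac{4}{3}, m1 = tr(M rho(e_{1}))/2 = 0, m2 = tr(M rho(e_{2}))/2 = 6 i, m3 = tr(M rho(e_{3}))/2 = - \frac{3}{4}.
Multiplying table entries, the bivector images are rho(e_{12}) = i*rho(e_{3}), rho(e_{13}) = -i*rho(e_{2}), rho(e_{23}) = i*rho(e_{1}); with real blade coefficients the real parts of m0..m3 are the coefficients of 1, e_{1}, e_{2}, e_{3} and the imaginary parts give the bivectors (e_{23}: Im m1, e_{13}: -Im m2, e_{12}: Im m3).
Answer: \frac{4}{3} - \frac{3}{4} e_{3} - 6 e_{13}


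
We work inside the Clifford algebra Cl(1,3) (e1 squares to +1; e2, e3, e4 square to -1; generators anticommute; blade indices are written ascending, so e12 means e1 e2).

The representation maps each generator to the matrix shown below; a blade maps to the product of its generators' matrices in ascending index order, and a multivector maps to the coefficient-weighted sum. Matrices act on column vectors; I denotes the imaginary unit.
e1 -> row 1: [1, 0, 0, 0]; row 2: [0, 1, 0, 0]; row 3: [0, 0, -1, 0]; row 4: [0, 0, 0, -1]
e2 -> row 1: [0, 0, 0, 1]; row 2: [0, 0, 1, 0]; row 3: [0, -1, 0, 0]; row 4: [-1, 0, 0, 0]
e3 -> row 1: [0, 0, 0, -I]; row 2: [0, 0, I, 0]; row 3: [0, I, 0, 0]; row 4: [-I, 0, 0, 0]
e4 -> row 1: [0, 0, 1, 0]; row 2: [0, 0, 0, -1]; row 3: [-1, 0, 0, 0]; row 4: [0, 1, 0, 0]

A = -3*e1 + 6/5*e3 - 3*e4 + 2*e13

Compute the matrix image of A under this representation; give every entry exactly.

Bivector images (products of the table entries): rho(e13) = rho(e1)rho(e3) = row 1: [0, 0, 0, -I]; row 2: [0, 0, I, 0]; row 3: [0, -I, 0, 0]; row 4: [I, 0, 0, 0].
M = (-3)*rho(e1) + (6/5)*rho(e3) + (-3)*rho(e4) + (2)*rho(e13), summed entrywise:
Answer: row 1: [-3, 0, -3, -16*I/5]; row 2: [0, -3, 16*I/5, 3]; row 3: [3, -4*I/5, 3, 0]; row 4: [4*I/5, -3, 0, 3]


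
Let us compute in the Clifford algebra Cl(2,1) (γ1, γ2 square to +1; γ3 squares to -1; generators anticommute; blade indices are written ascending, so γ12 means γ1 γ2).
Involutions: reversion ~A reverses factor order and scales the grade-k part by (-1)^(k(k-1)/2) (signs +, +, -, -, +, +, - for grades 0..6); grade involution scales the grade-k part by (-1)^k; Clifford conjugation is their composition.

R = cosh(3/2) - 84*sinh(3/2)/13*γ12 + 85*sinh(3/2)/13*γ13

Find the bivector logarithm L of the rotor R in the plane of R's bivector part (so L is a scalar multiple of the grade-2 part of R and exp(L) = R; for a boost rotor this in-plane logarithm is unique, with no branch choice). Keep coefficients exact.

The scalar part of R is cosh(3/2), so cosh pins the rapidity up to sign — the sign comes from the bivector part; dividing that part by sinh of the rapidity yields the plane, and the in-plane L = rapidity * plane is unique because the two sign choices cancel.
Concretely: cosh(rapidity) = cosh(3/2) gives rapidity = ±3/2, and since rapidity/sinh(rapidity) is even the sign is immaterial: L = (rapidity/sinh(rapidity)) * <R>_2 = (3/(2*sinh(3/2))) * <R>_2.
Answer: -126/13*γ12 + 255/26*γ13


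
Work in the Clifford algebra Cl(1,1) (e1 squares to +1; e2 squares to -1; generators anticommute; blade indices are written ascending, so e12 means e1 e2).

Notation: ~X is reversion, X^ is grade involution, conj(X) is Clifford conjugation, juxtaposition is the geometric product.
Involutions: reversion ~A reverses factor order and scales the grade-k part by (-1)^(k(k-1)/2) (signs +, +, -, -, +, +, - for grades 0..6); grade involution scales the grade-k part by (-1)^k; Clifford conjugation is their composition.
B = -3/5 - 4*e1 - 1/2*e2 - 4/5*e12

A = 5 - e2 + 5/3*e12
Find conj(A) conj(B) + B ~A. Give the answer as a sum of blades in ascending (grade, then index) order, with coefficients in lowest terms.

first term: -29/6 + 649/30*e1 + 257/30*e2 + e12
second term: -13/6 - 599/30*e1 + 143/30*e2 + e12
Answer: -7 + 5/3*e1 + 40/3*e2 + 2*e12


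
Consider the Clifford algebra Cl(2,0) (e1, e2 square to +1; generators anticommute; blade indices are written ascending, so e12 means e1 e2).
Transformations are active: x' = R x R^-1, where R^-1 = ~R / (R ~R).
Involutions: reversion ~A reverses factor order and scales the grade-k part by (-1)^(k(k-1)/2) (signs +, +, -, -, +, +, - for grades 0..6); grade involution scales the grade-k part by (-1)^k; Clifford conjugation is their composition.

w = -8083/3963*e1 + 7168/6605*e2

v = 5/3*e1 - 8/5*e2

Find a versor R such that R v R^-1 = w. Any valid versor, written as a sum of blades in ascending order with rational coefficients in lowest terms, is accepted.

A norm check does it: q(v) = q(w) = 1201/225, hence R = v + w = -1478/3963*e1 - 680/1321*e2 realises the map — parallel part kept, (v - w)/2 negated, v carried to w.
Answer: -1478/3963*e1 - 680/1321*e2


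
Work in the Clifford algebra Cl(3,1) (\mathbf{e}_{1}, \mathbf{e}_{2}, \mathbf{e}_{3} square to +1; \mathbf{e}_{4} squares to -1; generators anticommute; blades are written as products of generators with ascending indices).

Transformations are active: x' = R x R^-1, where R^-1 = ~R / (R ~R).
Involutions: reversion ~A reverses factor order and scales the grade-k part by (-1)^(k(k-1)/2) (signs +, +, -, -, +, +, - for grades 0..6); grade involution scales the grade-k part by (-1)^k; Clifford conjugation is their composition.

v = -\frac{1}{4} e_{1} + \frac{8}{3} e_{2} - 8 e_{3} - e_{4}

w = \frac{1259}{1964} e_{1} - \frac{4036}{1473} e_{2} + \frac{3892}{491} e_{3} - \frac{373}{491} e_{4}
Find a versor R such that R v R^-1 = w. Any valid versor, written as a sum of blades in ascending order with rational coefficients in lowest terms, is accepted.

Since q(v) = q(w) = \frac{10105}{144}, the sum R = v + w = \frac{192}{491} e_{1} - \frac{36}{491} e_{2} - \frac{36}{491} e_{3} - \frac{864}{491} e_{4} does the job whenever invertible.
Answer: \frac{192}{491} e_{1} - \frac{36}{491} e_{2} - \frac{36}{491} e_{3} - \frac{864}{491} e_{4}


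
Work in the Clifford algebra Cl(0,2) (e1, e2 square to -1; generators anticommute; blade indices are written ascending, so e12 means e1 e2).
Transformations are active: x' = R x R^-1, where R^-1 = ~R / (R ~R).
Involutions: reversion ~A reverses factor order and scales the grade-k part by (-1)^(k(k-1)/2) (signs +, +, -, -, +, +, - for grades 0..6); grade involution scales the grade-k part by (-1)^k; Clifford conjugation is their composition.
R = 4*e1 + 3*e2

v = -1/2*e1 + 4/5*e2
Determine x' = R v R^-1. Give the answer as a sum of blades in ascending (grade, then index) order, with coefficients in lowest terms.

~R = 4*e1 + 3*e2, and R ~R = -25, so R^-1 = ~R / (-25).
R v = -2/5 + 47/10*e12
Answer: 157/250*e1 - 88/125*e2


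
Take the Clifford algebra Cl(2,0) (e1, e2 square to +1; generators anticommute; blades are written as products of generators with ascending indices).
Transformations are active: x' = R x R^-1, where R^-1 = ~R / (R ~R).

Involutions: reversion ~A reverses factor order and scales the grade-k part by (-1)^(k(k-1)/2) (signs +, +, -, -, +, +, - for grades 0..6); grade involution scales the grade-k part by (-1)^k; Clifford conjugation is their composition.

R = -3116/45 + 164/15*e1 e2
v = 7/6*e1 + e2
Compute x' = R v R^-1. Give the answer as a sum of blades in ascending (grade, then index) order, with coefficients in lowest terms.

~R = -3116/45 - 164/15*e1 e2, and R ~R = 1990304/405, so R^-1 = ~R / (1990304/405).
R v = -1886/27*e1 - 82*e2
Answer: 89/111*e1 + 97/74*e2


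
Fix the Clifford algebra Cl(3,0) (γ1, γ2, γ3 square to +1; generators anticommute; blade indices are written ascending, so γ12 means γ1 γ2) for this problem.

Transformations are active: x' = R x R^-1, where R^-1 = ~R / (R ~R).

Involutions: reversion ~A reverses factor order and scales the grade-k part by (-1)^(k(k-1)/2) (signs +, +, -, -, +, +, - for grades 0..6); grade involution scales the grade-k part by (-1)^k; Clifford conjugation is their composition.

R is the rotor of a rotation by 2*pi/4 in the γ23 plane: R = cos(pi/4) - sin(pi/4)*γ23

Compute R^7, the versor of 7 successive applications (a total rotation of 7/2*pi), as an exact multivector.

The rotor phase is half the rotation angle and phases add under composition, so 7 steps in the γ23 plane accumulate phase 7*(pi/4) = 7*pi/4: R^7 = cos(7*pi/4) - sin(7*pi/4)*γ23.
cos(7*pi/4) = sqrt(2)/2 and sin(7*pi/4) = -sqrt(2)/2, so R^7 = sqrt(2)/2 + sqrt(2)/2*γ23. The net rotation is 3/2*pi (after discarding 1 full turn, each of which contributes a factor -1 to the rotor); the rotor keeps the half-angle phase exactly.
Answer: sqrt(2)/2 + sqrt(2)/2*γ23


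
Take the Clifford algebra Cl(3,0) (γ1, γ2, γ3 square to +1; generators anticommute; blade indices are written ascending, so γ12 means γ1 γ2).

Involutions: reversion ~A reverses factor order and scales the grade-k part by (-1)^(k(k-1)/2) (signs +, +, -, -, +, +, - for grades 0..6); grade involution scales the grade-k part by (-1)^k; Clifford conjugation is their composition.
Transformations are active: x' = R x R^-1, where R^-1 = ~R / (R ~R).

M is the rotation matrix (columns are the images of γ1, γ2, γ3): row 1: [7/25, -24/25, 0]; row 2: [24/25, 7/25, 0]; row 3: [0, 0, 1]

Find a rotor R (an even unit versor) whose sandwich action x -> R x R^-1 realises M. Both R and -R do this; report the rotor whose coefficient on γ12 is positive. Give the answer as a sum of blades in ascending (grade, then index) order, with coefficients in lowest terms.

Method: write R = a + b12*γ12 + b13*γ13 + b23*γ23 with a^2 + b12^2 + b13^2 + b23^2 = 1 (so R^-1 = ~R). Expanding the columns R e_j ~R gives tr M = 4a^2 - 1 and, from the antisymmetric part, M21 - M12 = -4a*b12, M13 - M31 = 4a*b13, M32 - M23 = -4a*b23.
Here tr M = 39/25, so a^2 = (1 + tr M)/4 = 16/25 and a = ±4/5. Taking a = 4/5: M21 - M12 = 48/25, M13 - M31 = 0, M32 - M23 = 0, giving b12 = -3/5, b13 = 0, b23 = 0, i.e. R = 4/5 - 3/5*γ12.
Its γ12 coefficient is negative, so report the other preimage -R.
Answer: -4/5 + 3/5*γ12. Key observation: the double cover Spin(3) -> SO(3) sends R and -R to the same matrix (trace 39/25 here), so the stated sign of the γ12 coefficient is what selects one sheet.


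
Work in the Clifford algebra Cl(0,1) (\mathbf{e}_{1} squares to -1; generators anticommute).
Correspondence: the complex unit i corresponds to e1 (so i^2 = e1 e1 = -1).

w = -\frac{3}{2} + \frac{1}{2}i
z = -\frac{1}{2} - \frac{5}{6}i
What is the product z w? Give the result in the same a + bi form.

In blades: z = -\frac{1}{2} - \frac{5}{6} e_{1}, w = -\frac{3}{2} + \frac{1}{2} e_{1}.
Distribute z over w term by term (generator squares from the signature, products reordered to ascending indices): (-\frac{1}{2})*w = \frac{3}{4} - \frac{1}{4} e_{1}; (-\frac{5}{6} e_{1})*w = \frac{5}{12} + \frac{5}{4} e_{1}.
Sum: \frac{7}{6} + e_{1}; translating back through the correspondence:
Answer: \frac{7}{6} + i


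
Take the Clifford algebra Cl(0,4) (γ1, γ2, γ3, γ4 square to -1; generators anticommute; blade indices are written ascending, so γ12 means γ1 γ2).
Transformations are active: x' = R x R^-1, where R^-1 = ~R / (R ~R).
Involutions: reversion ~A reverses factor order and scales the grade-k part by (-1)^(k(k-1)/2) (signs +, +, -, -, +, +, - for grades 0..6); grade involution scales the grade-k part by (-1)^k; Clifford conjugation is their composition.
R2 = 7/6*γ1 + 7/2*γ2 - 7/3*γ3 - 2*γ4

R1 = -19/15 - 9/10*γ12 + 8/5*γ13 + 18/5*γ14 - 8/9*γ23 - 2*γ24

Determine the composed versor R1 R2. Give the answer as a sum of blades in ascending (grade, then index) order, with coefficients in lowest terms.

Distribute over the terms of R2 (each basis-blade product reordered to ascending indices, repeated generators contracted through their squares):
R1 (7/6*γ1) = -133/90*γ1 - 21/20*γ2 + 28/15*γ3 + 21/5*γ4 - 28/27*γ123 - 7/3*γ124
R1 (7/2*γ2) = 63/20*γ1 - 133/30*γ2 - 28/9*γ3 - 7*γ4 - 28/5*γ123 - 63/5*γ124
R1 (-7/3*γ3) = 56/15*γ1 - 56/27*γ2 + 133/45*γ3 + 21/10*γ123 + 42/5*γ134 - 14/3*γ234
R1 (-2*γ4) = 36/5*γ1 - 4*γ2 + 38/15*γ4 + 9/5*γ124 - 16/5*γ134 + 16/9*γ234
Summing the partial products and collecting blades:
Answer: 2269/180*γ1 - 6241/540*γ2 + 77/45*γ3 - 4/15*γ4 - 245/54*γ123 - 197/15*γ124 + 26/5*γ134 - 26/9*γ234


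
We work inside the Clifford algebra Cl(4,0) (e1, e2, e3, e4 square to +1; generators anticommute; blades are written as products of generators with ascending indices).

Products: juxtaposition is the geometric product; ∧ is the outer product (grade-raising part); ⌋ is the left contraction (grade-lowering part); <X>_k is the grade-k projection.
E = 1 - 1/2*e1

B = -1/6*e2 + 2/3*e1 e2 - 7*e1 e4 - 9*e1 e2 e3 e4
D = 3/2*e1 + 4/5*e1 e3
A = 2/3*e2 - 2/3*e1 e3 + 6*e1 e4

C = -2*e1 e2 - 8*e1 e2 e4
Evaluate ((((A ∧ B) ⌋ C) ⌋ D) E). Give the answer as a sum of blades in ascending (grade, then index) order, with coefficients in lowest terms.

step 1: -1/9*e1 e2 e3 + 17/3*e1 e2 e4
step 2: 136/3
step 3: 68*e1 + 544/15*e1 e3
step 4: -34 + 68*e1 + 272/15*e3 + 544/15*e1 e3
Answer: -34 + 68*e1 + 272/15*e3 + 544/15*e1 e3


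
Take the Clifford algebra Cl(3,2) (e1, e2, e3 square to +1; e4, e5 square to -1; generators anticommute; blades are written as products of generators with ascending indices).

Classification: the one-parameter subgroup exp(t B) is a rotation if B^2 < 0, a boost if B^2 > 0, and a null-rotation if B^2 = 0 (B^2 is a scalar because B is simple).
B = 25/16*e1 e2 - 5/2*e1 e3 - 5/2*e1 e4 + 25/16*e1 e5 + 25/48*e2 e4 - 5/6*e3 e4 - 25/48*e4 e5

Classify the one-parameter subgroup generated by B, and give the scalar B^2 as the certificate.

B^2 term by term: the squares give (25/16)^2*(e1 e2)^2 + (-5/2)^2*(e1 e3)^2 + (-5/2)^2*(e1 e4)^2 + (25/16)^2*(e1 e5)^2 + (25/48)^2*(e2 e4)^2 + (-5/6)^2*(e3 e4)^2 + (-25/48)^2*(e4 e5)^2 = 625/256*(-1) + 25/4*(-1) + 25/4*(+1) + 625/256*(+1) + 625/2304*(+1) + 25/36*(+1) + 625/2304*(-1) = 25/36 (each basis 2-blade squares to minus the product of its generators' squares); cross terms between blades sharing an index anticommute and cancel; the commuting (index-disjoint) pairs give grade-4 terms 2*c*c'*(blade product), which cancel blade by blade — e1 e2 e3 e4: -125/48 + 125/48 = 0; e1 e2 e4 e5: -625/384 + 625/384 = 0; e1 e3 e4 e5: 125/48 - 125/48 = 0 — confirming B is simple. So B^2 = 25/36.
Answer: boost, certificate B^2 = 25/36. Because 25/36 is invariant under every versor sandwich, the classification follows from its sign alone.


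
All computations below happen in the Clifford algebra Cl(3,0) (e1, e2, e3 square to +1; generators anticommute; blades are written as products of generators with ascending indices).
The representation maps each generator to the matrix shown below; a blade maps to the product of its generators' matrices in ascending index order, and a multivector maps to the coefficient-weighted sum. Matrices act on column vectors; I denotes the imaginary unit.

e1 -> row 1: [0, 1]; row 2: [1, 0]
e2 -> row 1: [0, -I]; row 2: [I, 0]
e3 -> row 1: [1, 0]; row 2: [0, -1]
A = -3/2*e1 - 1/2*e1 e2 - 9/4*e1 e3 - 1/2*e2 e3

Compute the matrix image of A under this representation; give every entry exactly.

Bivector images (products of the table entries): rho(e1 e2) = rho(e1)rho(e2) = row 1: [I, 0]; row 2: [0, -I]; rho(e1 e3) = rho(e1)rho(e3) = row 1: [0, -1]; row 2: [1, 0]; rho(e2 e3) = rho(e2)rho(e3) = row 1: [0, I]; row 2: [I, 0].
M = (-3/2)*rho(e1) + (-1/2)*rho(e1 e2) + (-9/4)*rho(e1 e3) + (-1/2)*rho(e2 e3), summed entrywise:
Answer: row 1: [-I/2, 3/4 - I/2]; row 2: [-15/4 - I/2, I/2]


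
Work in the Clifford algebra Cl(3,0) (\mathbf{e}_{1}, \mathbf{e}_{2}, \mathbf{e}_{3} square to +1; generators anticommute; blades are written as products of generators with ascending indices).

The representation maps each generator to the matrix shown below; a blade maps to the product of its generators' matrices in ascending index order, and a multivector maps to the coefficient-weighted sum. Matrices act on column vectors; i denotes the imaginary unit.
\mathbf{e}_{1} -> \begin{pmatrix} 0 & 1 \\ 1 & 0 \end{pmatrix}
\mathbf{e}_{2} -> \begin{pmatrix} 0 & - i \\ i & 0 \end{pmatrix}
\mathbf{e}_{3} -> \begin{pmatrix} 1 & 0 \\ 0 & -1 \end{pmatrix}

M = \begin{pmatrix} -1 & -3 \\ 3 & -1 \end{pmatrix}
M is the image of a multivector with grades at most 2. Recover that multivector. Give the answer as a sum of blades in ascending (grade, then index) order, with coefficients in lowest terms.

Method: 1, rho(e_{1}), rho(e_{2}), rho(e_{3}) form a trace-orthogonal basis of the 2x2 complex matrices (tr(X Y) = 2 if X = Y, else 0), so M = m0*1 + m1*rho(e_{1}) + m2*rho(e_{2}) + m3*rho(e_{3}) with m0 = tr(M)/2 = -1, m1 = tr(M rho(e_{1}))/2 = 0, m2 = tr(M rho(e_{2}))/2 = - 3 i, m3 = tr(M rho(e_{3}))/2 = 0.
Multiplying table entries, the bivector images are rho(e_{1} e_{2}) = i*rho(e_{3}), rho(e_{1} e_{3}) = -i*rho(e_{2}), rho(e_{2} e_{3}) = i*rho(e_{1}); with real blade coefficients the real parts of m0..m3 are the coefficients of 1, e_{1}, e_{2}, e_{3} and the imaginary parts give the bivectors (e_{2} e_{3}: Im m1, e_{1} e_{3}: -Im m2, e_{1} e_{2}: Im m3).
Answer: -1 + 3 e_{1} e_{3}
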